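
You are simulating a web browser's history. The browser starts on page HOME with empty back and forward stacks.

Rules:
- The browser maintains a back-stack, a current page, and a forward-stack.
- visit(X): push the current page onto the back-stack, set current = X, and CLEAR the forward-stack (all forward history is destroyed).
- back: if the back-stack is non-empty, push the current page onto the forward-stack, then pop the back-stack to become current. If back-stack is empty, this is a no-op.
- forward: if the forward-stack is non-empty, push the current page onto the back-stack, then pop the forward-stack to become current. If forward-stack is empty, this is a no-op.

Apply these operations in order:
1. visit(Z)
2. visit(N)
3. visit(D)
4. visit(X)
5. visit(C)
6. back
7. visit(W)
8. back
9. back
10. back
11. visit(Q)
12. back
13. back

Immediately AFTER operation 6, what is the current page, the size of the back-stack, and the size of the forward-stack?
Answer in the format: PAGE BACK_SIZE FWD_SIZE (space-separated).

After 1 (visit(Z)): cur=Z back=1 fwd=0
After 2 (visit(N)): cur=N back=2 fwd=0
After 3 (visit(D)): cur=D back=3 fwd=0
After 4 (visit(X)): cur=X back=4 fwd=0
After 5 (visit(C)): cur=C back=5 fwd=0
After 6 (back): cur=X back=4 fwd=1

X 4 1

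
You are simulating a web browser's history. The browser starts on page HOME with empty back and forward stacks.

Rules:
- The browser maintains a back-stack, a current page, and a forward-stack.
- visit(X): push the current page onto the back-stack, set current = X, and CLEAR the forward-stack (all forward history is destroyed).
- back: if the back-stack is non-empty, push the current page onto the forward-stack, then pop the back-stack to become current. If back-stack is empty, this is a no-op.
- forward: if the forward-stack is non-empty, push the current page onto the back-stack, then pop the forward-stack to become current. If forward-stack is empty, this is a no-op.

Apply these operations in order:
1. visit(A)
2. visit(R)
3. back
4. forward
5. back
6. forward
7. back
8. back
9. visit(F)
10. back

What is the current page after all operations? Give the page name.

Answer: HOME

Derivation:
After 1 (visit(A)): cur=A back=1 fwd=0
After 2 (visit(R)): cur=R back=2 fwd=0
After 3 (back): cur=A back=1 fwd=1
After 4 (forward): cur=R back=2 fwd=0
After 5 (back): cur=A back=1 fwd=1
After 6 (forward): cur=R back=2 fwd=0
After 7 (back): cur=A back=1 fwd=1
After 8 (back): cur=HOME back=0 fwd=2
After 9 (visit(F)): cur=F back=1 fwd=0
After 10 (back): cur=HOME back=0 fwd=1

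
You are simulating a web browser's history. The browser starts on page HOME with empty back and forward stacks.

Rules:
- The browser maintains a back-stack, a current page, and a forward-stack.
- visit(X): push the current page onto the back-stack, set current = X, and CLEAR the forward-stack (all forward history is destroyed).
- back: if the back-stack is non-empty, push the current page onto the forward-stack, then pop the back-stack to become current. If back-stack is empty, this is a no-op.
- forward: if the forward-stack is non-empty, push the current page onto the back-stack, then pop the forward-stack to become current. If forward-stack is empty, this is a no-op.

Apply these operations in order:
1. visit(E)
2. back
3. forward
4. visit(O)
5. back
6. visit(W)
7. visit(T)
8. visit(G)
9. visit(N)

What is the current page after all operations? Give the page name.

Answer: N

Derivation:
After 1 (visit(E)): cur=E back=1 fwd=0
After 2 (back): cur=HOME back=0 fwd=1
After 3 (forward): cur=E back=1 fwd=0
After 4 (visit(O)): cur=O back=2 fwd=0
After 5 (back): cur=E back=1 fwd=1
After 6 (visit(W)): cur=W back=2 fwd=0
After 7 (visit(T)): cur=T back=3 fwd=0
After 8 (visit(G)): cur=G back=4 fwd=0
After 9 (visit(N)): cur=N back=5 fwd=0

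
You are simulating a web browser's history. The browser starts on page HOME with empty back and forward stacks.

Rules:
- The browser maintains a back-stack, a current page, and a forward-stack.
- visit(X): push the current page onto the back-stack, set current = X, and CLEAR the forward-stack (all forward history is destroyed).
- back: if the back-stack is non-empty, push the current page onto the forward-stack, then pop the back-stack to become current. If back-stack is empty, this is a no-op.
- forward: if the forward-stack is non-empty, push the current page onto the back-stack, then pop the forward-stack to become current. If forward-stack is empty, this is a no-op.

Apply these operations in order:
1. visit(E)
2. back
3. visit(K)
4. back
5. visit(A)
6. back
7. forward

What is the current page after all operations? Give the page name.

Answer: A

Derivation:
After 1 (visit(E)): cur=E back=1 fwd=0
After 2 (back): cur=HOME back=0 fwd=1
After 3 (visit(K)): cur=K back=1 fwd=0
After 4 (back): cur=HOME back=0 fwd=1
After 5 (visit(A)): cur=A back=1 fwd=0
After 6 (back): cur=HOME back=0 fwd=1
After 7 (forward): cur=A back=1 fwd=0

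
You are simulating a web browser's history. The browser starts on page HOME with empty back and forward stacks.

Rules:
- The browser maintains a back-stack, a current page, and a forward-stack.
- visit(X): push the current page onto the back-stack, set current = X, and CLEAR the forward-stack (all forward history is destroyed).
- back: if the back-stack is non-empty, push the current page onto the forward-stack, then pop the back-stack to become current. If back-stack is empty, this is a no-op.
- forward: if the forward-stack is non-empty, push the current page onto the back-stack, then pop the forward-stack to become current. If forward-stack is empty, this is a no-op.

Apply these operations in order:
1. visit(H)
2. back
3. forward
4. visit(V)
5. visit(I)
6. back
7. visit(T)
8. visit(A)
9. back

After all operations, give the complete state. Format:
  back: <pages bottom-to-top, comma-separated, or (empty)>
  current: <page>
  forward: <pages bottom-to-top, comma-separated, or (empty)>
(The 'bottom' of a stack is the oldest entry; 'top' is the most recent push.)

After 1 (visit(H)): cur=H back=1 fwd=0
After 2 (back): cur=HOME back=0 fwd=1
After 3 (forward): cur=H back=1 fwd=0
After 4 (visit(V)): cur=V back=2 fwd=0
After 5 (visit(I)): cur=I back=3 fwd=0
After 6 (back): cur=V back=2 fwd=1
After 7 (visit(T)): cur=T back=3 fwd=0
After 8 (visit(A)): cur=A back=4 fwd=0
After 9 (back): cur=T back=3 fwd=1

Answer: back: HOME,H,V
current: T
forward: A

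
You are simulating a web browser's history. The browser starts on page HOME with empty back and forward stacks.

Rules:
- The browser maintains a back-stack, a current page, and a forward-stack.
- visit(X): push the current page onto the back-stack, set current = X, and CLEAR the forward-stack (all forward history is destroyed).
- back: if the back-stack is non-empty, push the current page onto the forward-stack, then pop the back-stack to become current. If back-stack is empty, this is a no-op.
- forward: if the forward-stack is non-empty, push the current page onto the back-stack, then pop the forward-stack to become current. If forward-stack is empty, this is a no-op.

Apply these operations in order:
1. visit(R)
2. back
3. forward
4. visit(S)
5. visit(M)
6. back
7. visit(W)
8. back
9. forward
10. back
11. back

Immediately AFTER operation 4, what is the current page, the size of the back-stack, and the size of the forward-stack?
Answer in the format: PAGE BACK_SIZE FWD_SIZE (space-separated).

After 1 (visit(R)): cur=R back=1 fwd=0
After 2 (back): cur=HOME back=0 fwd=1
After 3 (forward): cur=R back=1 fwd=0
After 4 (visit(S)): cur=S back=2 fwd=0

S 2 0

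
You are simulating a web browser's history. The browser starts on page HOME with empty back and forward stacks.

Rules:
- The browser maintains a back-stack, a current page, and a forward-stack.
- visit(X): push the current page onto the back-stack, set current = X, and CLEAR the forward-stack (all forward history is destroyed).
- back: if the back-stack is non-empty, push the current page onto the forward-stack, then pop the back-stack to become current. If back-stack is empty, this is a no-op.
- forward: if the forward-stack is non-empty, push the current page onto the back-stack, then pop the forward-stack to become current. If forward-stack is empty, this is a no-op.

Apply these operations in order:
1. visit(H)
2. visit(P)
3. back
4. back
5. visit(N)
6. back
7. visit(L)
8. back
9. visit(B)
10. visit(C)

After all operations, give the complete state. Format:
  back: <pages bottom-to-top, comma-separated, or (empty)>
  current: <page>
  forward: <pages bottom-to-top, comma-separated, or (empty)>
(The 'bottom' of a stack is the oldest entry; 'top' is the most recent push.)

After 1 (visit(H)): cur=H back=1 fwd=0
After 2 (visit(P)): cur=P back=2 fwd=0
After 3 (back): cur=H back=1 fwd=1
After 4 (back): cur=HOME back=0 fwd=2
After 5 (visit(N)): cur=N back=1 fwd=0
After 6 (back): cur=HOME back=0 fwd=1
After 7 (visit(L)): cur=L back=1 fwd=0
After 8 (back): cur=HOME back=0 fwd=1
After 9 (visit(B)): cur=B back=1 fwd=0
After 10 (visit(C)): cur=C back=2 fwd=0

Answer: back: HOME,B
current: C
forward: (empty)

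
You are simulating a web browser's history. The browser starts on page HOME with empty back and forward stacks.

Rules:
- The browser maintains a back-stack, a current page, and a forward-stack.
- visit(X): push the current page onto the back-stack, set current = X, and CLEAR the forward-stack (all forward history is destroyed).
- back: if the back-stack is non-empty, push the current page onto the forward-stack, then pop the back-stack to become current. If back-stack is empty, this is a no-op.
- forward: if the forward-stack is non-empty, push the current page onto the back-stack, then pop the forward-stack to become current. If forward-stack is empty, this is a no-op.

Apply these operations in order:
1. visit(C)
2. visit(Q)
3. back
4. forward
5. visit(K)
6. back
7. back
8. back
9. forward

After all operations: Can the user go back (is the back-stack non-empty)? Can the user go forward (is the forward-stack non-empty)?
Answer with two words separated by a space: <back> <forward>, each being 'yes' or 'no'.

Answer: yes yes

Derivation:
After 1 (visit(C)): cur=C back=1 fwd=0
After 2 (visit(Q)): cur=Q back=2 fwd=0
After 3 (back): cur=C back=1 fwd=1
After 4 (forward): cur=Q back=2 fwd=0
After 5 (visit(K)): cur=K back=3 fwd=0
After 6 (back): cur=Q back=2 fwd=1
After 7 (back): cur=C back=1 fwd=2
After 8 (back): cur=HOME back=0 fwd=3
After 9 (forward): cur=C back=1 fwd=2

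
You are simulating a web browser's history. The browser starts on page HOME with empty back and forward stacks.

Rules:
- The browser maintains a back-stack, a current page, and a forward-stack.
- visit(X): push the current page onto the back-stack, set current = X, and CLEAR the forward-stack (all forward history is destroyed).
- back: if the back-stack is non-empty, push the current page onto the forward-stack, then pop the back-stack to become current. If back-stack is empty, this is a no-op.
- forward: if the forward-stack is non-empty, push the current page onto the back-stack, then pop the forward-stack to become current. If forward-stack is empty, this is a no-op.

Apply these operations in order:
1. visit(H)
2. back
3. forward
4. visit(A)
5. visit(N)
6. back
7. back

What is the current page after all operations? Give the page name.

After 1 (visit(H)): cur=H back=1 fwd=0
After 2 (back): cur=HOME back=0 fwd=1
After 3 (forward): cur=H back=1 fwd=0
After 4 (visit(A)): cur=A back=2 fwd=0
After 5 (visit(N)): cur=N back=3 fwd=0
After 6 (back): cur=A back=2 fwd=1
After 7 (back): cur=H back=1 fwd=2

Answer: H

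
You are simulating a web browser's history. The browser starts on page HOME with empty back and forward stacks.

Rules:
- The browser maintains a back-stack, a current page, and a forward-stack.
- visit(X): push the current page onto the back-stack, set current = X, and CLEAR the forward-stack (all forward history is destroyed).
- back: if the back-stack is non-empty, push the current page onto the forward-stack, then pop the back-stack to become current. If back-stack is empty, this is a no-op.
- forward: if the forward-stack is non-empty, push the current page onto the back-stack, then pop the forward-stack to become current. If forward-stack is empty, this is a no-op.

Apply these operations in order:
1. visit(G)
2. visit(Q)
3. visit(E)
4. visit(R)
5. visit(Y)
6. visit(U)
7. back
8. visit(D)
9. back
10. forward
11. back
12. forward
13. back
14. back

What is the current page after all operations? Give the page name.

After 1 (visit(G)): cur=G back=1 fwd=0
After 2 (visit(Q)): cur=Q back=2 fwd=0
After 3 (visit(E)): cur=E back=3 fwd=0
After 4 (visit(R)): cur=R back=4 fwd=0
After 5 (visit(Y)): cur=Y back=5 fwd=0
After 6 (visit(U)): cur=U back=6 fwd=0
After 7 (back): cur=Y back=5 fwd=1
After 8 (visit(D)): cur=D back=6 fwd=0
After 9 (back): cur=Y back=5 fwd=1
After 10 (forward): cur=D back=6 fwd=0
After 11 (back): cur=Y back=5 fwd=1
After 12 (forward): cur=D back=6 fwd=0
After 13 (back): cur=Y back=5 fwd=1
After 14 (back): cur=R back=4 fwd=2

Answer: R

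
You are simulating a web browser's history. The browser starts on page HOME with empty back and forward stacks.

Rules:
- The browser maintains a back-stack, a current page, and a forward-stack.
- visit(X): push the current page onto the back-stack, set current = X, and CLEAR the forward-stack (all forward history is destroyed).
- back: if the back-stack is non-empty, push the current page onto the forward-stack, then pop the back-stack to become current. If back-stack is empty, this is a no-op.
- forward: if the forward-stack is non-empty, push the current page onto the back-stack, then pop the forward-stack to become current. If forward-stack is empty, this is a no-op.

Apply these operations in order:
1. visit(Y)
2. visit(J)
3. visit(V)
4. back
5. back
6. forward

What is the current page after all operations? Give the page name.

After 1 (visit(Y)): cur=Y back=1 fwd=0
After 2 (visit(J)): cur=J back=2 fwd=0
After 3 (visit(V)): cur=V back=3 fwd=0
After 4 (back): cur=J back=2 fwd=1
After 5 (back): cur=Y back=1 fwd=2
After 6 (forward): cur=J back=2 fwd=1

Answer: J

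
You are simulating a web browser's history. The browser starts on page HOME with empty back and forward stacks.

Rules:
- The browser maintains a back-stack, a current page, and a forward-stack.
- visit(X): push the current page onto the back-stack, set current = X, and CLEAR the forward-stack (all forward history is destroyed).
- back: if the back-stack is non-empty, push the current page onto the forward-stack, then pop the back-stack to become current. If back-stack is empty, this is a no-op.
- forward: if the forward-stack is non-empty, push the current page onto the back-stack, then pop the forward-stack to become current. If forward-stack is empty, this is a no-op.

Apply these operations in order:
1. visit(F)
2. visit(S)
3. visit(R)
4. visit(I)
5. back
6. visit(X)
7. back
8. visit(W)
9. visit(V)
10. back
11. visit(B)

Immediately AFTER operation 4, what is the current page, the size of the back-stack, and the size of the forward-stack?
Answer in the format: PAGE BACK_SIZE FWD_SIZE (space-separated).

After 1 (visit(F)): cur=F back=1 fwd=0
After 2 (visit(S)): cur=S back=2 fwd=0
After 3 (visit(R)): cur=R back=3 fwd=0
After 4 (visit(I)): cur=I back=4 fwd=0

I 4 0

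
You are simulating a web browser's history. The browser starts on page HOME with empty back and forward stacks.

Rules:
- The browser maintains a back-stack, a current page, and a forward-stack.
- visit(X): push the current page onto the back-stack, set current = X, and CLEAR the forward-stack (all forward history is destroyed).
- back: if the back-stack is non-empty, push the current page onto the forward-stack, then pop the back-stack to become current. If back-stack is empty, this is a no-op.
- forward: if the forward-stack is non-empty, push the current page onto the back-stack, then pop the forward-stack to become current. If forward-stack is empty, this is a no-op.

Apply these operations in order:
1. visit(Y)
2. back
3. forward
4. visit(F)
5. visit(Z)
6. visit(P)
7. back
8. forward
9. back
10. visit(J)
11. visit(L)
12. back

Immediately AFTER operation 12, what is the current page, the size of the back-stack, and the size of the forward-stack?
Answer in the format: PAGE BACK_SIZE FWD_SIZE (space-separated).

After 1 (visit(Y)): cur=Y back=1 fwd=0
After 2 (back): cur=HOME back=0 fwd=1
After 3 (forward): cur=Y back=1 fwd=0
After 4 (visit(F)): cur=F back=2 fwd=0
After 5 (visit(Z)): cur=Z back=3 fwd=0
After 6 (visit(P)): cur=P back=4 fwd=0
After 7 (back): cur=Z back=3 fwd=1
After 8 (forward): cur=P back=4 fwd=0
After 9 (back): cur=Z back=3 fwd=1
After 10 (visit(J)): cur=J back=4 fwd=0
After 11 (visit(L)): cur=L back=5 fwd=0
After 12 (back): cur=J back=4 fwd=1

J 4 1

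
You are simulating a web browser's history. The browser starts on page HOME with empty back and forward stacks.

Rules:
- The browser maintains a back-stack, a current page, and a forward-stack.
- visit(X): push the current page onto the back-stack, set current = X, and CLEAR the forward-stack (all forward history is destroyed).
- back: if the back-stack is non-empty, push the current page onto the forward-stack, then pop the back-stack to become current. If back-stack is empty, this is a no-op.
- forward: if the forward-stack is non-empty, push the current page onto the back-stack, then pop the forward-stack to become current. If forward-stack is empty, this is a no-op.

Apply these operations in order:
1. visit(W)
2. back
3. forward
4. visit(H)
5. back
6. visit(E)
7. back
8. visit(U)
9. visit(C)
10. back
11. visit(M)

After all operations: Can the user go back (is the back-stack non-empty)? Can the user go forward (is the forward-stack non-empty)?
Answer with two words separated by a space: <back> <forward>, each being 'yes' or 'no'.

After 1 (visit(W)): cur=W back=1 fwd=0
After 2 (back): cur=HOME back=0 fwd=1
After 3 (forward): cur=W back=1 fwd=0
After 4 (visit(H)): cur=H back=2 fwd=0
After 5 (back): cur=W back=1 fwd=1
After 6 (visit(E)): cur=E back=2 fwd=0
After 7 (back): cur=W back=1 fwd=1
After 8 (visit(U)): cur=U back=2 fwd=0
After 9 (visit(C)): cur=C back=3 fwd=0
After 10 (back): cur=U back=2 fwd=1
After 11 (visit(M)): cur=M back=3 fwd=0

Answer: yes no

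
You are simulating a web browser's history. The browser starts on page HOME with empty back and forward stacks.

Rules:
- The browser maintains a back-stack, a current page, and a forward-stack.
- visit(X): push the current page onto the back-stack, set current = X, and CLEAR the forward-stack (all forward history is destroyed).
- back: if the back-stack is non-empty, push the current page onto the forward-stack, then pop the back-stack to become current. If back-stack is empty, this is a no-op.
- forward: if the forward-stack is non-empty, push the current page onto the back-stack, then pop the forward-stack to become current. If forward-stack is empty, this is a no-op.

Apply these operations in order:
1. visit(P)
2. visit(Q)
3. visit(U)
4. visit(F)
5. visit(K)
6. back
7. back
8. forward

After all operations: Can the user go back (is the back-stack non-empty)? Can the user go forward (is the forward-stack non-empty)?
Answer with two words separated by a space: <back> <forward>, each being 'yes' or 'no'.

After 1 (visit(P)): cur=P back=1 fwd=0
After 2 (visit(Q)): cur=Q back=2 fwd=0
After 3 (visit(U)): cur=U back=3 fwd=0
After 4 (visit(F)): cur=F back=4 fwd=0
After 5 (visit(K)): cur=K back=5 fwd=0
After 6 (back): cur=F back=4 fwd=1
After 7 (back): cur=U back=3 fwd=2
After 8 (forward): cur=F back=4 fwd=1

Answer: yes yes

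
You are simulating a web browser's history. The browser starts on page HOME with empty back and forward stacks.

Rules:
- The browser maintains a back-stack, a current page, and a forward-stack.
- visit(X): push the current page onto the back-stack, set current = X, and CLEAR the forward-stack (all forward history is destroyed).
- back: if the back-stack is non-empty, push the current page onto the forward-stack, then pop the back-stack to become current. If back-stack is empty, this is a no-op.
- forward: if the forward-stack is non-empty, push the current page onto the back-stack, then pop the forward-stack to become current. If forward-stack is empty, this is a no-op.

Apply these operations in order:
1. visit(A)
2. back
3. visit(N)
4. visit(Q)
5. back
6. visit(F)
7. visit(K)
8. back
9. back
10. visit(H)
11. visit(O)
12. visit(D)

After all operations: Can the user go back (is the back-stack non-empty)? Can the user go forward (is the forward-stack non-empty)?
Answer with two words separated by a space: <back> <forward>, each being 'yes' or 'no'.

Answer: yes no

Derivation:
After 1 (visit(A)): cur=A back=1 fwd=0
After 2 (back): cur=HOME back=0 fwd=1
After 3 (visit(N)): cur=N back=1 fwd=0
After 4 (visit(Q)): cur=Q back=2 fwd=0
After 5 (back): cur=N back=1 fwd=1
After 6 (visit(F)): cur=F back=2 fwd=0
After 7 (visit(K)): cur=K back=3 fwd=0
After 8 (back): cur=F back=2 fwd=1
After 9 (back): cur=N back=1 fwd=2
After 10 (visit(H)): cur=H back=2 fwd=0
After 11 (visit(O)): cur=O back=3 fwd=0
After 12 (visit(D)): cur=D back=4 fwd=0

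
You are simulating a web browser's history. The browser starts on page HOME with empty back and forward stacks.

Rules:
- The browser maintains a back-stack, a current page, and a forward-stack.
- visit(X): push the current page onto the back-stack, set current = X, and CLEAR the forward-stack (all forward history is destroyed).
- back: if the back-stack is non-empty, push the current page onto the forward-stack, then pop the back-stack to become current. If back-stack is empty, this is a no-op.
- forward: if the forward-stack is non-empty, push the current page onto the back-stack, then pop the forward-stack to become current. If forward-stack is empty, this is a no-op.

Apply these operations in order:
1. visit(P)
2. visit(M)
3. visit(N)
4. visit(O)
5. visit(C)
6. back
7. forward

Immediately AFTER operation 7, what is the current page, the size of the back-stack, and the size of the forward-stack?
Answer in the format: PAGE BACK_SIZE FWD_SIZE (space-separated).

After 1 (visit(P)): cur=P back=1 fwd=0
After 2 (visit(M)): cur=M back=2 fwd=0
After 3 (visit(N)): cur=N back=3 fwd=0
After 4 (visit(O)): cur=O back=4 fwd=0
After 5 (visit(C)): cur=C back=5 fwd=0
After 6 (back): cur=O back=4 fwd=1
After 7 (forward): cur=C back=5 fwd=0

C 5 0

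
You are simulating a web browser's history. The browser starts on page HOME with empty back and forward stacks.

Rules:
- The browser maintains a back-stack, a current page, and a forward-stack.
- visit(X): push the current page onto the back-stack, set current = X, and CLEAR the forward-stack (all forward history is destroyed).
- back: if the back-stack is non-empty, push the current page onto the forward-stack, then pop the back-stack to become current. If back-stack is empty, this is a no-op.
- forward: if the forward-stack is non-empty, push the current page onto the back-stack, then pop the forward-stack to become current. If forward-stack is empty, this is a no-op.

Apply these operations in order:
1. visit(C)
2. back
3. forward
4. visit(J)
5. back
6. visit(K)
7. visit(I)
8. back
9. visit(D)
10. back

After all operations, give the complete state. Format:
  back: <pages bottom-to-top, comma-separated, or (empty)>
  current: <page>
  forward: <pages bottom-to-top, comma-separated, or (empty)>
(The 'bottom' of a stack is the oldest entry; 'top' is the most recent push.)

Answer: back: HOME,C
current: K
forward: D

Derivation:
After 1 (visit(C)): cur=C back=1 fwd=0
After 2 (back): cur=HOME back=0 fwd=1
After 3 (forward): cur=C back=1 fwd=0
After 4 (visit(J)): cur=J back=2 fwd=0
After 5 (back): cur=C back=1 fwd=1
After 6 (visit(K)): cur=K back=2 fwd=0
After 7 (visit(I)): cur=I back=3 fwd=0
After 8 (back): cur=K back=2 fwd=1
After 9 (visit(D)): cur=D back=3 fwd=0
After 10 (back): cur=K back=2 fwd=1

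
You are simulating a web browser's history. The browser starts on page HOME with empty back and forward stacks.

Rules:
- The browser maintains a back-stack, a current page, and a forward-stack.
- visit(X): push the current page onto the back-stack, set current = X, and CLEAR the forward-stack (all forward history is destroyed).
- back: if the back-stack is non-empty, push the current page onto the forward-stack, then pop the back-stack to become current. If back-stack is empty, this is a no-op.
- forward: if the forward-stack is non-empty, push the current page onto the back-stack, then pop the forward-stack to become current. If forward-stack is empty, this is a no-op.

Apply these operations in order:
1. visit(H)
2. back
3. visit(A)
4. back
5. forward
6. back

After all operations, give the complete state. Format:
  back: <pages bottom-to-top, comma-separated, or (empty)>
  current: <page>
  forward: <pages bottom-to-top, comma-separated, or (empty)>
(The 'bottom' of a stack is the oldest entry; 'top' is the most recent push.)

After 1 (visit(H)): cur=H back=1 fwd=0
After 2 (back): cur=HOME back=0 fwd=1
After 3 (visit(A)): cur=A back=1 fwd=0
After 4 (back): cur=HOME back=0 fwd=1
After 5 (forward): cur=A back=1 fwd=0
After 6 (back): cur=HOME back=0 fwd=1

Answer: back: (empty)
current: HOME
forward: A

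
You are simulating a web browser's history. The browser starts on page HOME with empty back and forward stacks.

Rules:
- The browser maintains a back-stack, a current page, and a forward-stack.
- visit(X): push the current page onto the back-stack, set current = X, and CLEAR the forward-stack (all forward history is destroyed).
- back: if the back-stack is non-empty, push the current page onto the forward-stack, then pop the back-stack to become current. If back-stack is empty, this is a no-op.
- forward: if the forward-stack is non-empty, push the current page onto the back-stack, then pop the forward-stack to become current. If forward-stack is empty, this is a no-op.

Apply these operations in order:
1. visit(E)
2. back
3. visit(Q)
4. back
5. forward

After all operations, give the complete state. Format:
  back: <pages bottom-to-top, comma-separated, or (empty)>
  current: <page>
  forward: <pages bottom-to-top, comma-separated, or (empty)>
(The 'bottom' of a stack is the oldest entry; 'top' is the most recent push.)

After 1 (visit(E)): cur=E back=1 fwd=0
After 2 (back): cur=HOME back=0 fwd=1
After 3 (visit(Q)): cur=Q back=1 fwd=0
After 4 (back): cur=HOME back=0 fwd=1
After 5 (forward): cur=Q back=1 fwd=0

Answer: back: HOME
current: Q
forward: (empty)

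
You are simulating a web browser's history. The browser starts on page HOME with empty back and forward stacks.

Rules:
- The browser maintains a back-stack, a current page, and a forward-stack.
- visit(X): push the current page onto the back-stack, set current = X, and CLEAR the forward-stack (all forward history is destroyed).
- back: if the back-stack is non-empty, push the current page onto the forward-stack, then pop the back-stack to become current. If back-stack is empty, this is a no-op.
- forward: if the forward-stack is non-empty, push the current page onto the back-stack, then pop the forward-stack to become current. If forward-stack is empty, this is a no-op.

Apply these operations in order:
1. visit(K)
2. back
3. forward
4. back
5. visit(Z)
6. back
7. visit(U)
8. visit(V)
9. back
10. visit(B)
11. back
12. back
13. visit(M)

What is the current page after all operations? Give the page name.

After 1 (visit(K)): cur=K back=1 fwd=0
After 2 (back): cur=HOME back=0 fwd=1
After 3 (forward): cur=K back=1 fwd=0
After 4 (back): cur=HOME back=0 fwd=1
After 5 (visit(Z)): cur=Z back=1 fwd=0
After 6 (back): cur=HOME back=0 fwd=1
After 7 (visit(U)): cur=U back=1 fwd=0
After 8 (visit(V)): cur=V back=2 fwd=0
After 9 (back): cur=U back=1 fwd=1
After 10 (visit(B)): cur=B back=2 fwd=0
After 11 (back): cur=U back=1 fwd=1
After 12 (back): cur=HOME back=0 fwd=2
After 13 (visit(M)): cur=M back=1 fwd=0

Answer: M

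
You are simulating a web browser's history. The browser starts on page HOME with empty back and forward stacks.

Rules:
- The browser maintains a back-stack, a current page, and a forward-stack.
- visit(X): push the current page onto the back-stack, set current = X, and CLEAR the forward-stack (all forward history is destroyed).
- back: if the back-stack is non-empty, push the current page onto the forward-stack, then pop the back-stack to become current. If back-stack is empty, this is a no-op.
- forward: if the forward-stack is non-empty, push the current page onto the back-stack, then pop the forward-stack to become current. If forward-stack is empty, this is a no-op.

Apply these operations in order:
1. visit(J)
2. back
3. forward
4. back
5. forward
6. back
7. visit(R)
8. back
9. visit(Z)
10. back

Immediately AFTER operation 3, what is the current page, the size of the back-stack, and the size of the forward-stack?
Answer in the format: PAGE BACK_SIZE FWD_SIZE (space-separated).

After 1 (visit(J)): cur=J back=1 fwd=0
After 2 (back): cur=HOME back=0 fwd=1
After 3 (forward): cur=J back=1 fwd=0

J 1 0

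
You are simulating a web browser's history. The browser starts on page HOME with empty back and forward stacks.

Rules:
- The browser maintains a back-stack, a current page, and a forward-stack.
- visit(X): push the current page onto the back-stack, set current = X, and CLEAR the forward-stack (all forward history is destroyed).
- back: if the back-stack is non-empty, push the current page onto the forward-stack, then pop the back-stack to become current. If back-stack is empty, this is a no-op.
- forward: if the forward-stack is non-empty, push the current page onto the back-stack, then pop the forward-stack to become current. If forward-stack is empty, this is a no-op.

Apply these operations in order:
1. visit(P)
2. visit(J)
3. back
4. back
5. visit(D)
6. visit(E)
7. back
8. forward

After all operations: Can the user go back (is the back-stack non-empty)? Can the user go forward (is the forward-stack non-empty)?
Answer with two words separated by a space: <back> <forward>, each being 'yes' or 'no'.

Answer: yes no

Derivation:
After 1 (visit(P)): cur=P back=1 fwd=0
After 2 (visit(J)): cur=J back=2 fwd=0
After 3 (back): cur=P back=1 fwd=1
After 4 (back): cur=HOME back=0 fwd=2
After 5 (visit(D)): cur=D back=1 fwd=0
After 6 (visit(E)): cur=E back=2 fwd=0
After 7 (back): cur=D back=1 fwd=1
After 8 (forward): cur=E back=2 fwd=0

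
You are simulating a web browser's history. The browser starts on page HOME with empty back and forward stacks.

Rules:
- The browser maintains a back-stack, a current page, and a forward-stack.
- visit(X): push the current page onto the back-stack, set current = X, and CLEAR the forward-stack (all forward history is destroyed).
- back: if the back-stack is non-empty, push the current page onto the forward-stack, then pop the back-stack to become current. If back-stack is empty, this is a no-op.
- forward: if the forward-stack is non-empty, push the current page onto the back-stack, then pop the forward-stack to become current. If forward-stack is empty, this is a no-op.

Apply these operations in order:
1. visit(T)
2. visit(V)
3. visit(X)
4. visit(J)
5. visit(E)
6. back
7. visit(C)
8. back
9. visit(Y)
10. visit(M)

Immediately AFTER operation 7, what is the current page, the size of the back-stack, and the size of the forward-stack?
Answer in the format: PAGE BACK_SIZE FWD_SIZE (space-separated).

After 1 (visit(T)): cur=T back=1 fwd=0
After 2 (visit(V)): cur=V back=2 fwd=0
After 3 (visit(X)): cur=X back=3 fwd=0
After 4 (visit(J)): cur=J back=4 fwd=0
After 5 (visit(E)): cur=E back=5 fwd=0
After 6 (back): cur=J back=4 fwd=1
After 7 (visit(C)): cur=C back=5 fwd=0

C 5 0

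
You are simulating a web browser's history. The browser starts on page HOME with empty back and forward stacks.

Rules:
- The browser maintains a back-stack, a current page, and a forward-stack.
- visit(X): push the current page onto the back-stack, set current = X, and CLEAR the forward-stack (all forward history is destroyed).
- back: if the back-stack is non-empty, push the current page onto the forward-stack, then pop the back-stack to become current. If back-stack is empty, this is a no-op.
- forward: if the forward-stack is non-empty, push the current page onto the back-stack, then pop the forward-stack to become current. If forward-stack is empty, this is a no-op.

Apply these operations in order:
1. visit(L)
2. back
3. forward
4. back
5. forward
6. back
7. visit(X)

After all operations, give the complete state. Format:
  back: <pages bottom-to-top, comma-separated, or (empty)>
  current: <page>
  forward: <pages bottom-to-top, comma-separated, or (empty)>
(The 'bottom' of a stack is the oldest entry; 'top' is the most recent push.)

After 1 (visit(L)): cur=L back=1 fwd=0
After 2 (back): cur=HOME back=0 fwd=1
After 3 (forward): cur=L back=1 fwd=0
After 4 (back): cur=HOME back=0 fwd=1
After 5 (forward): cur=L back=1 fwd=0
After 6 (back): cur=HOME back=0 fwd=1
After 7 (visit(X)): cur=X back=1 fwd=0

Answer: back: HOME
current: X
forward: (empty)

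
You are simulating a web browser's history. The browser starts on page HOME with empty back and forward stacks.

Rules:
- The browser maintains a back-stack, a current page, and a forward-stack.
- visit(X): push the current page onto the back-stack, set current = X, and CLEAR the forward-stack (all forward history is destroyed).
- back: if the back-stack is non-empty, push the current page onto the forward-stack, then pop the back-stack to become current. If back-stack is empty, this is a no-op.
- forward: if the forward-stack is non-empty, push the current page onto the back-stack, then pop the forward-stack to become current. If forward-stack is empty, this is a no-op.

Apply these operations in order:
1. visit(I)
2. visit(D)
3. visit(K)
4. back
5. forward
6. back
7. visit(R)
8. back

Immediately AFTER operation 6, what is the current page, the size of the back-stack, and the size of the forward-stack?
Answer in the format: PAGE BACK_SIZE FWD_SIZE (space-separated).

After 1 (visit(I)): cur=I back=1 fwd=0
After 2 (visit(D)): cur=D back=2 fwd=0
After 3 (visit(K)): cur=K back=3 fwd=0
After 4 (back): cur=D back=2 fwd=1
After 5 (forward): cur=K back=3 fwd=0
After 6 (back): cur=D back=2 fwd=1

D 2 1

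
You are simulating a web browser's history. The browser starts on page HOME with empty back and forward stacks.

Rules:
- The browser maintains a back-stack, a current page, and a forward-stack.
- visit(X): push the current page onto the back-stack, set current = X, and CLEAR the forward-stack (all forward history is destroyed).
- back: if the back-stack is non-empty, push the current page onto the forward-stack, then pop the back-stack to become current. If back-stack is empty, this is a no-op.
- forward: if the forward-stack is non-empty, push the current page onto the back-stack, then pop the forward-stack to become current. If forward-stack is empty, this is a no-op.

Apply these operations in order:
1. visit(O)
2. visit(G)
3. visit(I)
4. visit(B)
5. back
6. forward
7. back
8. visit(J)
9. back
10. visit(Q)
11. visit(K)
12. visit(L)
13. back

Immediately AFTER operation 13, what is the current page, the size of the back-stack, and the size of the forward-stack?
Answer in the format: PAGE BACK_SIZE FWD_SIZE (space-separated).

After 1 (visit(O)): cur=O back=1 fwd=0
After 2 (visit(G)): cur=G back=2 fwd=0
After 3 (visit(I)): cur=I back=3 fwd=0
After 4 (visit(B)): cur=B back=4 fwd=0
After 5 (back): cur=I back=3 fwd=1
After 6 (forward): cur=B back=4 fwd=0
After 7 (back): cur=I back=3 fwd=1
After 8 (visit(J)): cur=J back=4 fwd=0
After 9 (back): cur=I back=3 fwd=1
After 10 (visit(Q)): cur=Q back=4 fwd=0
After 11 (visit(K)): cur=K back=5 fwd=0
After 12 (visit(L)): cur=L back=6 fwd=0
After 13 (back): cur=K back=5 fwd=1

K 5 1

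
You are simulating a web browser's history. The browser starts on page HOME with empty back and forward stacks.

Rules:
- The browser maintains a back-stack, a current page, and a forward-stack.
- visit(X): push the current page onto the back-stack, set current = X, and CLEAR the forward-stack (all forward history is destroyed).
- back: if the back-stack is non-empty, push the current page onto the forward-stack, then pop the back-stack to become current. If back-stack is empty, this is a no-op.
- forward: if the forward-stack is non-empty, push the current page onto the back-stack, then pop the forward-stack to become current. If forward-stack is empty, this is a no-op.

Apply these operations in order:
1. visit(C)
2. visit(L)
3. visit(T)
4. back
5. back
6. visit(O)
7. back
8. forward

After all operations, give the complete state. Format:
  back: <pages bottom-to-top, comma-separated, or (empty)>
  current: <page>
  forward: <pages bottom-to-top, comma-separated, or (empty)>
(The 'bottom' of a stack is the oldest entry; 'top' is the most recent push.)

After 1 (visit(C)): cur=C back=1 fwd=0
After 2 (visit(L)): cur=L back=2 fwd=0
After 3 (visit(T)): cur=T back=3 fwd=0
After 4 (back): cur=L back=2 fwd=1
After 5 (back): cur=C back=1 fwd=2
After 6 (visit(O)): cur=O back=2 fwd=0
After 7 (back): cur=C back=1 fwd=1
After 8 (forward): cur=O back=2 fwd=0

Answer: back: HOME,C
current: O
forward: (empty)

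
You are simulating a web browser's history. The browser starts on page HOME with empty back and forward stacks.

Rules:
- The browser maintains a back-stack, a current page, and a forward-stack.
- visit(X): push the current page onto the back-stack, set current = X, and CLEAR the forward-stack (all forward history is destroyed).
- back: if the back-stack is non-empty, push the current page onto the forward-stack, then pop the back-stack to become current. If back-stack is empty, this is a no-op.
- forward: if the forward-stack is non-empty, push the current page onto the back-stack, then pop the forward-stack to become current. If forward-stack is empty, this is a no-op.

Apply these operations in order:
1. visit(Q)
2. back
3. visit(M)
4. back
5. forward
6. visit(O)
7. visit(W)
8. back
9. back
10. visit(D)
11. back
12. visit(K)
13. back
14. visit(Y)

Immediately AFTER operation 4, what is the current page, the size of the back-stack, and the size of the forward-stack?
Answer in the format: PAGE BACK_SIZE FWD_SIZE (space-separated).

After 1 (visit(Q)): cur=Q back=1 fwd=0
After 2 (back): cur=HOME back=0 fwd=1
After 3 (visit(M)): cur=M back=1 fwd=0
After 4 (back): cur=HOME back=0 fwd=1

HOME 0 1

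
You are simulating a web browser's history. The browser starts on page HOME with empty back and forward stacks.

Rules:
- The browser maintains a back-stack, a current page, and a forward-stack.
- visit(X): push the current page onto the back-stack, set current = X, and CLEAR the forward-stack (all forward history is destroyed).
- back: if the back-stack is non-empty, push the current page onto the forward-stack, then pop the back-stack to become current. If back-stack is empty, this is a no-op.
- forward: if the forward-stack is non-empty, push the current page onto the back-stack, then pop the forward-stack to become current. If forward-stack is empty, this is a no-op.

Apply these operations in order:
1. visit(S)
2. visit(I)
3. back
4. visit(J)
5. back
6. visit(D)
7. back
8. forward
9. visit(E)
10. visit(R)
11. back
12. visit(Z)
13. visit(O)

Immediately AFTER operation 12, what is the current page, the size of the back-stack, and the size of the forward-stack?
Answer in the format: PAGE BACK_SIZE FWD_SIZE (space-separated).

After 1 (visit(S)): cur=S back=1 fwd=0
After 2 (visit(I)): cur=I back=2 fwd=0
After 3 (back): cur=S back=1 fwd=1
After 4 (visit(J)): cur=J back=2 fwd=0
After 5 (back): cur=S back=1 fwd=1
After 6 (visit(D)): cur=D back=2 fwd=0
After 7 (back): cur=S back=1 fwd=1
After 8 (forward): cur=D back=2 fwd=0
After 9 (visit(E)): cur=E back=3 fwd=0
After 10 (visit(R)): cur=R back=4 fwd=0
After 11 (back): cur=E back=3 fwd=1
After 12 (visit(Z)): cur=Z back=4 fwd=0

Z 4 0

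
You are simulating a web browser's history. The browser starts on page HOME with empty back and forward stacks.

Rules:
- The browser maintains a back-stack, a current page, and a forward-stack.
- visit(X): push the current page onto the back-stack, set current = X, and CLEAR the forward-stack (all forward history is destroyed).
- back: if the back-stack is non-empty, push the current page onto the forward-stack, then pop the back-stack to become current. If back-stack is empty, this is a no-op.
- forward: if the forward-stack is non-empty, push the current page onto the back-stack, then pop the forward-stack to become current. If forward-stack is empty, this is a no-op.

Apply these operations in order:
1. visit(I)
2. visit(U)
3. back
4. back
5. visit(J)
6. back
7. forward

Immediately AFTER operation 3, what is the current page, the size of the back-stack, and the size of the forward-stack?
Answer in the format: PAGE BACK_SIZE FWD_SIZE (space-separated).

After 1 (visit(I)): cur=I back=1 fwd=0
After 2 (visit(U)): cur=U back=2 fwd=0
After 3 (back): cur=I back=1 fwd=1

I 1 1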